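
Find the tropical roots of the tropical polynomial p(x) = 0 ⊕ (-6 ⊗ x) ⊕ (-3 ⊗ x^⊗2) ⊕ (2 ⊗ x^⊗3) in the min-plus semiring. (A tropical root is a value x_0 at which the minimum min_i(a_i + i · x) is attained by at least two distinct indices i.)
Roots: {-5, -3, 6}

Each tropical root is a break point of the lower envelope of the lines y = a_i + i · x (there are 4 lines, with slopes 0, 1, ..., 3). Only the lines that attain the minimum somewhere contribute to roots; other lines are dominated. Here the surviving (envelope) indices are i = 3, i = 2, i = 1, i = 0.
Intersections between consecutive envelope lines give the roots: for adjacent envelope indices i < j the intersection is x = (a_i − a_j) / (j − i). Reading off the sorted break points: {-5, -3, 6}.
Verification: at each break x_0, at least two indices attain the minimum of min_i(a_i + i · x_0).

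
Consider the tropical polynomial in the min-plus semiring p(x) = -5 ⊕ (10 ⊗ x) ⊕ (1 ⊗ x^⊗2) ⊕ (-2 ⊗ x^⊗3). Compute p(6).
p(6) = -5

A tropical monomial a ⊗ x^⊗i evaluates to a + i · x. Evaluating each term at x = 6:
  Term 0 contributes -5 + 0 · 6 = -5
  Term 1 contributes 10 + 1 · 6 = 16
  Term 2 contributes 1 + 2 · 6 = 13
  Term 3 contributes -2 + 3 · 6 = 16
p(6) = ⊕ of these = min[-5, 16, 13, 16] = -5.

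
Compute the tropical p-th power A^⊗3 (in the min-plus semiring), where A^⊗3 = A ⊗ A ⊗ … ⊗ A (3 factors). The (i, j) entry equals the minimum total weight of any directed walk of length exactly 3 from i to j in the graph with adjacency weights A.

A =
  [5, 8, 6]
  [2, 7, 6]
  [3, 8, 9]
A^⊗3 =
  [14, 17, 15]
  [11, 15, 13]
  [12, 16, 14]

Each entry (A^⊗3)_ij equals the minimum over all length-3 walks i = v_0 → v_1 → … → v_3 = j of Σ_t A[v_t][v_{t+1}]. For example, for (i, j) = (0, 2) we minimise over 9 possible intermediate vertex sequences; the minimum is 15, attained along the walk 0 → 2 → 0 → 2.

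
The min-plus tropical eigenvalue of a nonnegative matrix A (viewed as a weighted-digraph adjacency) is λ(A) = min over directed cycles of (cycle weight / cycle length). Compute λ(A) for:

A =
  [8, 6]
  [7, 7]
λ(A) = 13/2

Enumerate directed cycles and compute their means (weight / length). Sample:
  cycle 0 → 0: weight = 8, length = 1, mean = 8/1 ≈ 8.000
  cycle 1 → 1: weight = 7, length = 1, mean = 7/1 ≈ 7.000
  cycle 0 → 1 → 0: weight = 13, length = 2, mean = 13/2 ≈ 6.500
  cycle 1 → 0 → 1: weight = 13, length = 2, mean = 13/2 ≈ 6.500
Minimum mean = 6.500, attained e.g. along the cycle 0 → 1 → 0 with weight 13 and length 2. So λ(A) = 13/2 = 13/2.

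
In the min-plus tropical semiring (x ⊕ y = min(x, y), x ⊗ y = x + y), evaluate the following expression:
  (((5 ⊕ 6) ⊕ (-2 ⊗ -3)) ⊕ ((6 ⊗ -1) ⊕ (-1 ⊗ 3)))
(((5 ⊕ 6) ⊕ (-2 ⊗ -3)) ⊕ ((6 ⊗ -1) ⊕ (-1 ⊗ 3))) = -5

Expand innermost to outermost. Recall ⊕ takes the minimum of its arguments and ⊗ takes their sum. Working out the expression (((5 ⊕ 6) ⊕ (-2 ⊗ -3)) ⊕ ((6 ⊗ -1) ⊕ (-1 ⊗ 3))) gives -5.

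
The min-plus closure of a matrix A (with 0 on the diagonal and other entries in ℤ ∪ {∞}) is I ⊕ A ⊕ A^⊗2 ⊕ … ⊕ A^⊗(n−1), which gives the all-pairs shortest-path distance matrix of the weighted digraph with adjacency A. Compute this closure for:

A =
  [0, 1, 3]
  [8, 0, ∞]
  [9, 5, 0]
Closure =
  [0, 1, 3]
  [8, 0, 11]
  [9, 5, 0]

This is the Floyd-Warshall all-pairs shortest-path computation. For each intermediate vertex k = 0, 1, …, 2, update dist[i][j] ← min(dist[i][j], dist[i][k] + dist[k][j]). The final matrix gives, for each (i, j), the minimum total weight of any directed path from i to j (possibly empty when i = j).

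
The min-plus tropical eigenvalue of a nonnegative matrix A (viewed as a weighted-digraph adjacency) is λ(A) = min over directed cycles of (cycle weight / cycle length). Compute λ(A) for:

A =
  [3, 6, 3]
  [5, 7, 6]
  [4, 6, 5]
λ(A) = 3

Enumerate directed cycles and compute their means (weight / length). Sample:
  cycle 0 → 0: weight = 3, length = 1, mean = 3/1 ≈ 3.000
  cycle 1 → 1: weight = 7, length = 1, mean = 7/1 ≈ 7.000
  cycle 2 → 2: weight = 5, length = 1, mean = 5/1 ≈ 5.000
  cycle 0 → 1 → 0: weight = 11, length = 2, mean = 11/2 ≈ 5.500
  cycle 0 → 2 → 0: weight = 7, length = 2, mean = 7/2 ≈ 3.500
  cycle 1 → 0 → 1: weight = 11, length = 2, mean = 11/2 ≈ 5.500
Minimum mean = 3.000, attained e.g. along the cycle 0 → 0 with weight 3 and length 1. So λ(A) = 3/1 = 3.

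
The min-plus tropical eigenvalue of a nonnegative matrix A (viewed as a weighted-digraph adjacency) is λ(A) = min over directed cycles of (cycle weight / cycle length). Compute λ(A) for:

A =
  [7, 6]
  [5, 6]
λ(A) = 11/2

Enumerate directed cycles and compute their means (weight / length). Sample:
  cycle 0 → 0: weight = 7, length = 1, mean = 7/1 ≈ 7.000
  cycle 1 → 1: weight = 6, length = 1, mean = 6/1 ≈ 6.000
  cycle 0 → 1 → 0: weight = 11, length = 2, mean = 11/2 ≈ 5.500
  cycle 1 → 0 → 1: weight = 11, length = 2, mean = 11/2 ≈ 5.500
Minimum mean = 5.500, attained e.g. along the cycle 0 → 1 → 0 with weight 11 and length 2. So λ(A) = 11/2 = 11/2.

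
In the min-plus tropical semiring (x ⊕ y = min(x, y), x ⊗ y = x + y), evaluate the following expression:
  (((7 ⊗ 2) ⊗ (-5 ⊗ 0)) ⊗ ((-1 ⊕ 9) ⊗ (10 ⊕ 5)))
(((7 ⊗ 2) ⊗ (-5 ⊗ 0)) ⊗ ((-1 ⊕ 9) ⊗ (10 ⊕ 5))) = 8

Expand innermost to outermost. Recall ⊕ takes the minimum of its arguments and ⊗ takes their sum. Working out the expression (((7 ⊗ 2) ⊗ (-5 ⊗ 0)) ⊗ ((-1 ⊕ 9) ⊗ (10 ⊕ 5))) gives 8.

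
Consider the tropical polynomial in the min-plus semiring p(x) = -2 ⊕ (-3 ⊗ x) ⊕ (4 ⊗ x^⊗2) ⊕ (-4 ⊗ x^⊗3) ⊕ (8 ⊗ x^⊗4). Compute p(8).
p(8) = -2

A tropical monomial a ⊗ x^⊗i evaluates to a + i · x. Evaluating each term at x = 8:
  Term 0 contributes -2 + 0 · 8 = -2
  Term 1 contributes -3 + 1 · 8 = 5
  Term 2 contributes 4 + 2 · 8 = 20
  Term 3 contributes -4 + 3 · 8 = 20
  Term 4 contributes 8 + 4 · 8 = 40
p(8) = ⊕ of these = min[-2, 5, 20, 20, 40] = -2.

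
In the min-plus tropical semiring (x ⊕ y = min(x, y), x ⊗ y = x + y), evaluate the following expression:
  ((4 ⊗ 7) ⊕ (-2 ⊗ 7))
((4 ⊗ 7) ⊕ (-2 ⊗ 7)) = 5

Expand innermost to outermost. Recall ⊕ takes the minimum of its arguments and ⊗ takes their sum. Working out the expression ((4 ⊗ 7) ⊕ (-2 ⊗ 7)) gives 5.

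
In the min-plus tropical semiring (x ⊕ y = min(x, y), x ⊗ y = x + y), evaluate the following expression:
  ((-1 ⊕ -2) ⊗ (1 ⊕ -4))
((-1 ⊕ -2) ⊗ (1 ⊕ -4)) = -6

Expand innermost to outermost. Recall ⊕ takes the minimum of its arguments and ⊗ takes their sum. Working out the expression ((-1 ⊕ -2) ⊗ (1 ⊕ -4)) gives -6.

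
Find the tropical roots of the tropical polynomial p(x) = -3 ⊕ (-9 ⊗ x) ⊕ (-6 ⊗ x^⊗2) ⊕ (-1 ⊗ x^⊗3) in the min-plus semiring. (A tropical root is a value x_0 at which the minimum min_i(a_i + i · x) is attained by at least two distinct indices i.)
Roots: {-5, -3, 6}

Each tropical root is a break point of the lower envelope of the lines y = a_i + i · x (there are 4 lines, with slopes 0, 1, ..., 3). Only the lines that attain the minimum somewhere contribute to roots; other lines are dominated. Here the surviving (envelope) indices are i = 3, i = 2, i = 1, i = 0.
Intersections between consecutive envelope lines give the roots: for adjacent envelope indices i < j the intersection is x = (a_i − a_j) / (j − i). Reading off the sorted break points: {-5, -3, 6}.
Verification: at each break x_0, at least two indices attain the minimum of min_i(a_i + i · x_0).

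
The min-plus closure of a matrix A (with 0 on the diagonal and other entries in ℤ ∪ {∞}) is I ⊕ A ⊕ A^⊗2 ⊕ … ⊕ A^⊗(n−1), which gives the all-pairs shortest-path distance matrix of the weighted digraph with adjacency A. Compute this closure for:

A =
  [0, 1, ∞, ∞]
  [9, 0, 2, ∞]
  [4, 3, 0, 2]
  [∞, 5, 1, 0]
Closure =
  [0, 1, 3, 5]
  [6, 0, 2, 4]
  [4, 3, 0, 2]
  [5, 4, 1, 0]

This is the Floyd-Warshall all-pairs shortest-path computation. For each intermediate vertex k = 0, 1, …, 3, update dist[i][j] ← min(dist[i][j], dist[i][k] + dist[k][j]). The final matrix gives, for each (i, j), the minimum total weight of any directed path from i to j (possibly empty when i = j).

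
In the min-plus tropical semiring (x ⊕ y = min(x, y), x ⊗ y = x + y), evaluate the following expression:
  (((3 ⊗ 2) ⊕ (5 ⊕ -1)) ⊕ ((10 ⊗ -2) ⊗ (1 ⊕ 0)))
(((3 ⊗ 2) ⊕ (5 ⊕ -1)) ⊕ ((10 ⊗ -2) ⊗ (1 ⊕ 0))) = -1

Expand innermost to outermost. Recall ⊕ takes the minimum of its arguments and ⊗ takes their sum. Working out the expression (((3 ⊗ 2) ⊕ (5 ⊕ -1)) ⊕ ((10 ⊗ -2) ⊗ (1 ⊕ 0))) gives -1.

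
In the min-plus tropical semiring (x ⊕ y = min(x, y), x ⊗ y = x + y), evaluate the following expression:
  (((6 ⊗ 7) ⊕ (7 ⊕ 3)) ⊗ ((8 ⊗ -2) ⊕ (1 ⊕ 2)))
(((6 ⊗ 7) ⊕ (7 ⊕ 3)) ⊗ ((8 ⊗ -2) ⊕ (1 ⊕ 2))) = 4

Expand innermost to outermost. Recall ⊕ takes the minimum of its arguments and ⊗ takes their sum. Working out the expression (((6 ⊗ 7) ⊕ (7 ⊕ 3)) ⊗ ((8 ⊗ -2) ⊕ (1 ⊕ 2))) gives 4.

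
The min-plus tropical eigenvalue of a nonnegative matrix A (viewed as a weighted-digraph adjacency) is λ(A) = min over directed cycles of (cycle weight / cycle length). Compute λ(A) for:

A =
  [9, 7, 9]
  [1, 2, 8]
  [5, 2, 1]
λ(A) = 1

Enumerate directed cycles and compute their means (weight / length). Sample:
  cycle 0 → 0: weight = 9, length = 1, mean = 9/1 ≈ 9.000
  cycle 1 → 1: weight = 2, length = 1, mean = 2/1 ≈ 2.000
  cycle 2 → 2: weight = 1, length = 1, mean = 1/1 ≈ 1.000
  cycle 0 → 1 → 0: weight = 8, length = 2, mean = 8/2 ≈ 4.000
  cycle 0 → 2 → 0: weight = 14, length = 2, mean = 14/2 ≈ 7.000
  cycle 1 → 0 → 1: weight = 8, length = 2, mean = 8/2 ≈ 4.000
Minimum mean = 1.000, attained e.g. along the cycle 2 → 2 with weight 1 and length 1. So λ(A) = 1/1 = 1.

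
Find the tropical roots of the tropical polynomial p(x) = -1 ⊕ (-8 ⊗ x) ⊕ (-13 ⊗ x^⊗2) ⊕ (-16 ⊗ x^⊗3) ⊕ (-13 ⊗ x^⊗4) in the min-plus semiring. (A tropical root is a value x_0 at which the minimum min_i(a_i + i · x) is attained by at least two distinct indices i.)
Roots: {-3, 3, 5, 7}

Each tropical root is a break point of the lower envelope of the lines y = a_i + i · x (there are 5 lines, with slopes 0, 1, ..., 4). Only the lines that attain the minimum somewhere contribute to roots; other lines are dominated. Here the surviving (envelope) indices are i = 4, i = 3, i = 2, i = 1, i = 0.
Intersections between consecutive envelope lines give the roots: for adjacent envelope indices i < j the intersection is x = (a_i − a_j) / (j − i). Reading off the sorted break points: {-3, 3, 5, 7}.
Verification: at each break x_0, at least two indices attain the minimum of min_i(a_i + i · x_0).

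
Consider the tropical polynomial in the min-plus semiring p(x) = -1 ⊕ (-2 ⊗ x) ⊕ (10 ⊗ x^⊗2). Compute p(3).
p(3) = -1

A tropical monomial a ⊗ x^⊗i evaluates to a + i · x. Evaluating each term at x = 3:
  Term 0 contributes -1 + 0 · 3 = -1
  Term 1 contributes -2 + 1 · 3 = 1
  Term 2 contributes 10 + 2 · 3 = 16
p(3) = ⊕ of these = min[-1, 1, 16] = -1.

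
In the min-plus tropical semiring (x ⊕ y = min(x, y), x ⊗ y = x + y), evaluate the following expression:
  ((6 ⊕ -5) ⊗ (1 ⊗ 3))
((6 ⊕ -5) ⊗ (1 ⊗ 3)) = -1

Expand innermost to outermost. Recall ⊕ takes the minimum of its arguments and ⊗ takes their sum. Working out the expression ((6 ⊕ -5) ⊗ (1 ⊗ 3)) gives -1.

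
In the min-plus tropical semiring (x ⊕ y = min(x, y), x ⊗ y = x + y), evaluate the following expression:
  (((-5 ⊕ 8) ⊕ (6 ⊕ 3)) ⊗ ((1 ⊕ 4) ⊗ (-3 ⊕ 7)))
(((-5 ⊕ 8) ⊕ (6 ⊕ 3)) ⊗ ((1 ⊕ 4) ⊗ (-3 ⊕ 7))) = -7

Expand innermost to outermost. Recall ⊕ takes the minimum of its arguments and ⊗ takes their sum. Working out the expression (((-5 ⊕ 8) ⊕ (6 ⊕ 3)) ⊗ ((1 ⊕ 4) ⊗ (-3 ⊕ 7))) gives -7.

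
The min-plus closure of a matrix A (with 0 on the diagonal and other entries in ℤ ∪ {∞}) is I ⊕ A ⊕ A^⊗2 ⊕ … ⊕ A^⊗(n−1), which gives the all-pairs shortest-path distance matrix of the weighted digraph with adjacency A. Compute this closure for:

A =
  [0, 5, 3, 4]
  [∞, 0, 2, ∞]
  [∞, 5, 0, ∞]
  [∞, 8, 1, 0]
Closure =
  [0, 5, 3, 4]
  [∞, 0, 2, ∞]
  [∞, 5, 0, ∞]
  [∞, 6, 1, 0]

This is the Floyd-Warshall all-pairs shortest-path computation. For each intermediate vertex k = 0, 1, …, 3, update dist[i][j] ← min(dist[i][j], dist[i][k] + dist[k][j]). The final matrix gives, for each (i, j), the minimum total weight of any directed path from i to j (possibly empty when i = j).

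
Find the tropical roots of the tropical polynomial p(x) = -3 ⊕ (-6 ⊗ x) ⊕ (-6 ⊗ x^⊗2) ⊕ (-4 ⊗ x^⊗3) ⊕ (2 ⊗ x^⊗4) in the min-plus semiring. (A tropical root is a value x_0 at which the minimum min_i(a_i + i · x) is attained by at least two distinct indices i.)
Roots: {-6, -2, 0, 3}

Each tropical root is a break point of the lower envelope of the lines y = a_i + i · x (there are 5 lines, with slopes 0, 1, ..., 4). Only the lines that attain the minimum somewhere contribute to roots; other lines are dominated. Here the surviving (envelope) indices are i = 4, i = 3, i = 2, i = 1, i = 0.
Intersections between consecutive envelope lines give the roots: for adjacent envelope indices i < j the intersection is x = (a_i − a_j) / (j − i). Reading off the sorted break points: {-6, -2, 0, 3}.
Verification: at each break x_0, at least two indices attain the minimum of min_i(a_i + i · x_0).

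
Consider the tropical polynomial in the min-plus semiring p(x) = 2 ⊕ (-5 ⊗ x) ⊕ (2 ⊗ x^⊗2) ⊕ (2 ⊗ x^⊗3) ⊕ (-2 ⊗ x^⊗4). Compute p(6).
p(6) = 1

A tropical monomial a ⊗ x^⊗i evaluates to a + i · x. Evaluating each term at x = 6:
  Term 0 contributes 2 + 0 · 6 = 2
  Term 1 contributes -5 + 1 · 6 = 1
  Term 2 contributes 2 + 2 · 6 = 14
  Term 3 contributes 2 + 3 · 6 = 20
  Term 4 contributes -2 + 4 · 6 = 22
p(6) = ⊕ of these = min[2, 1, 14, 20, 22] = 1.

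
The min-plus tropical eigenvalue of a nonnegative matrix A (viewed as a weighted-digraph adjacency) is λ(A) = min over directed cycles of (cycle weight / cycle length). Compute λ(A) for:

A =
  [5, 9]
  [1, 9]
λ(A) = 5

Enumerate directed cycles and compute their means (weight / length). Sample:
  cycle 0 → 0: weight = 5, length = 1, mean = 5/1 ≈ 5.000
  cycle 1 → 1: weight = 9, length = 1, mean = 9/1 ≈ 9.000
  cycle 0 → 1 → 0: weight = 10, length = 2, mean = 10/2 ≈ 5.000
  cycle 1 → 0 → 1: weight = 10, length = 2, mean = 10/2 ≈ 5.000
Minimum mean = 5.000, attained e.g. along the cycle 0 → 0 with weight 5 and length 1. So λ(A) = 5/1 = 5.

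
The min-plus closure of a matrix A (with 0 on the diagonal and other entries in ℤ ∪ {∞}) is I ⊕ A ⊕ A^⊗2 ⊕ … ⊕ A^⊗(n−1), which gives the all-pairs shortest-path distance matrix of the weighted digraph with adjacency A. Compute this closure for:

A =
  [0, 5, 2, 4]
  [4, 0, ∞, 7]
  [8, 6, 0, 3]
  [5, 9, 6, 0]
Closure =
  [0, 5, 2, 4]
  [4, 0, 6, 7]
  [8, 6, 0, 3]
  [5, 9, 6, 0]

This is the Floyd-Warshall all-pairs shortest-path computation. For each intermediate vertex k = 0, 1, …, 3, update dist[i][j] ← min(dist[i][j], dist[i][k] + dist[k][j]). The final matrix gives, for each (i, j), the minimum total weight of any directed path from i to j (possibly empty when i = j).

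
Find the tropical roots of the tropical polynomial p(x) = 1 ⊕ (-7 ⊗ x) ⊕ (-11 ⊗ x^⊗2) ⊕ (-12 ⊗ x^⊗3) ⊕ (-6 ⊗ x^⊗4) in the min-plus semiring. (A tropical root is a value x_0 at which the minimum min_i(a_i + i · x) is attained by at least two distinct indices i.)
Roots: {-6, 1, 4, 8}

Each tropical root is a break point of the lower envelope of the lines y = a_i + i · x (there are 5 lines, with slopes 0, 1, ..., 4). Only the lines that attain the minimum somewhere contribute to roots; other lines are dominated. Here the surviving (envelope) indices are i = 4, i = 3, i = 2, i = 1, i = 0.
Intersections between consecutive envelope lines give the roots: for adjacent envelope indices i < j the intersection is x = (a_i − a_j) / (j − i). Reading off the sorted break points: {-6, 1, 4, 8}.
Verification: at each break x_0, at least two indices attain the minimum of min_i(a_i + i · x_0).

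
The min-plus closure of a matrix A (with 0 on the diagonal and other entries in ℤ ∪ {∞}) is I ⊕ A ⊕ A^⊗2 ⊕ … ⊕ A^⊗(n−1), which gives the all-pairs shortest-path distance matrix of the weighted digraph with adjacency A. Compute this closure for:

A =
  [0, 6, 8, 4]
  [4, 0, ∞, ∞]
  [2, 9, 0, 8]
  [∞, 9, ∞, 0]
Closure =
  [0, 6, 8, 4]
  [4, 0, 12, 8]
  [2, 8, 0, 6]
  [13, 9, 21, 0]

This is the Floyd-Warshall all-pairs shortest-path computation. For each intermediate vertex k = 0, 1, …, 3, update dist[i][j] ← min(dist[i][j], dist[i][k] + dist[k][j]). The final matrix gives, for each (i, j), the minimum total weight of any directed path from i to j (possibly empty when i = j).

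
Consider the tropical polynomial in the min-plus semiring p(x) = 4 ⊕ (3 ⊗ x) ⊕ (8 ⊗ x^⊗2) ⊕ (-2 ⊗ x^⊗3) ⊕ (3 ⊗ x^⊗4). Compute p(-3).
p(-3) = -11

A tropical monomial a ⊗ x^⊗i evaluates to a + i · x. Evaluating each term at x = -3:
  Term 0 contributes 4 + 0 · -3 = 4
  Term 1 contributes 3 + 1 · -3 = 0
  Term 2 contributes 8 + 2 · -3 = 2
  Term 3 contributes -2 + 3 · -3 = -11
  Term 4 contributes 3 + 4 · -3 = -9
p(-3) = ⊕ of these = min[4, 0, 2, -11, -9] = -11.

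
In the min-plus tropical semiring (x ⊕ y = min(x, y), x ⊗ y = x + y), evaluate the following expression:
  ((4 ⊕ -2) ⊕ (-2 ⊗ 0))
((4 ⊕ -2) ⊕ (-2 ⊗ 0)) = -2

Expand innermost to outermost. Recall ⊕ takes the minimum of its arguments and ⊗ takes their sum. Working out the expression ((4 ⊕ -2) ⊕ (-2 ⊗ 0)) gives -2.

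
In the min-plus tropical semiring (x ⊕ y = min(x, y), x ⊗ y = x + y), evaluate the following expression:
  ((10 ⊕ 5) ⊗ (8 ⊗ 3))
((10 ⊕ 5) ⊗ (8 ⊗ 3)) = 16

Expand innermost to outermost. Recall ⊕ takes the minimum of its arguments and ⊗ takes their sum. Working out the expression ((10 ⊕ 5) ⊗ (8 ⊗ 3)) gives 16.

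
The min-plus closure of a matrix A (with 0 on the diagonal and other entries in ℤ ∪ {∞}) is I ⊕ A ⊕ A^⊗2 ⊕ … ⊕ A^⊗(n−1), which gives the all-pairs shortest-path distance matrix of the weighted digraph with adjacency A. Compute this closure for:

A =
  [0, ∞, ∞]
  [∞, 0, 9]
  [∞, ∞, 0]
Closure =
  [0, ∞, ∞]
  [∞, 0, 9]
  [∞, ∞, 0]

This is the Floyd-Warshall all-pairs shortest-path computation. For each intermediate vertex k = 0, 1, …, 2, update dist[i][j] ← min(dist[i][j], dist[i][k] + dist[k][j]). The final matrix gives, for each (i, j), the minimum total weight of any directed path from i to j (possibly empty when i = j).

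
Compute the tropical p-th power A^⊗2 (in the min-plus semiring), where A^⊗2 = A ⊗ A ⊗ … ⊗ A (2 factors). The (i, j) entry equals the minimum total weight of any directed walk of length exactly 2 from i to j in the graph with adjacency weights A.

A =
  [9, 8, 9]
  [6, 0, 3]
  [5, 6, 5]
A^⊗2 =
  [14, 8, 11]
  [6, 0, 3]
  [10, 6, 9]

Each entry (A^⊗2)_ij equals the minimum over all length-2 walks i = v_0 → v_1 → … → v_2 = j of Σ_t A[v_t][v_{t+1}]. For example, for (i, j) = (0, 2) we minimise over 3 possible intermediate vertex sequences; the minimum is 11, attained along the walk 0 → 1 → 2.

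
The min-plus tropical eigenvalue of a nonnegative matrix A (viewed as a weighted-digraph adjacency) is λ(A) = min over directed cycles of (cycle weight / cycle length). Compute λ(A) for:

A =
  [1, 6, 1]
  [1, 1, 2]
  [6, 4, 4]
λ(A) = 1

Enumerate directed cycles and compute their means (weight / length). Sample:
  cycle 0 → 0: weight = 1, length = 1, mean = 1/1 ≈ 1.000
  cycle 1 → 1: weight = 1, length = 1, mean = 1/1 ≈ 1.000
  cycle 2 → 2: weight = 4, length = 1, mean = 4/1 ≈ 4.000
  cycle 0 → 1 → 0: weight = 7, length = 2, mean = 7/2 ≈ 3.500
  cycle 0 → 2 → 0: weight = 7, length = 2, mean = 7/2 ≈ 3.500
  cycle 1 → 0 → 1: weight = 7, length = 2, mean = 7/2 ≈ 3.500
Minimum mean = 1.000, attained e.g. along the cycle 0 → 0 with weight 1 and length 1. So λ(A) = 1/1 = 1.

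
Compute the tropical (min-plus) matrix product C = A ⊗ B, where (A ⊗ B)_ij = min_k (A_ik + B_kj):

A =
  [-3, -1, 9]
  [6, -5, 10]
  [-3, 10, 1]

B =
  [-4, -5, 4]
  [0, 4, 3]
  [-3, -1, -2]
A ⊗ B =
  [-7, -8, 1]
  [-5, -1, -2]
  [-7, -8, -1]

Apply the min-plus product entry-by-entry:
  C[0][0] = min over k of (A[0][0] + B[0][0] = -3 + -4 = -7, A[0][1] + B[1][0] = -1 + 0 = -1, A[0][2] + B[2][0] = 9 + -3 = 6) = -7 (attained at k = 0)
  C[0][1] = min over k of (A[0][0] + B[0][1] = -3 + -5 = -8, A[0][1] + B[1][1] = -1 + 4 = 3, A[0][2] + B[2][1] = 9 + -1 = 8) = -8 (attained at k = 0)
  C[0][2] = min over k of (A[0][0] + B[0][2] = -3 + 4 = 1, A[0][1] + B[1][2] = -1 + 3 = 2, A[0][2] + B[2][2] = 9 + -2 = 7) = 1 (attained at k = 0)
  C[1][0] = min over k of (A[1][0] + B[0][0] = 6 + -4 = 2, A[1][1] + B[1][0] = -5 + 0 = -5, A[1][2] + B[2][0] = 10 + -3 = 7) = -5 (attained at k = 1)
  C[1][1] = min over k of (A[1][0] + B[0][1] = 6 + -5 = 1, A[1][1] + B[1][1] = -5 + 4 = -1, A[1][2] + B[2][1] = 10 + -1 = 9) = -1 (attained at k = 1)
  C[1][2] = min over k of (A[1][0] + B[0][2] = 6 + 4 = 10, A[1][1] + B[1][2] = -5 + 3 = -2, A[1][2] + B[2][2] = 10 + -2 = 8) = -2 (attained at k = 1)
  C[2][0] = min over k of (A[2][0] + B[0][0] = -3 + -4 = -7, A[2][1] + B[1][0] = 10 + 0 = 10, A[2][2] + B[2][0] = 1 + -3 = -2) = -7 (attained at k = 0)
  C[2][1] = min over k of (A[2][0] + B[0][1] = -3 + -5 = -8, A[2][1] + B[1][1] = 10 + 4 = 14, A[2][2] + B[2][1] = 1 + -1 = 0) = -8 (attained at k = 0)
  C[2][2] = min over k of (A[2][0] + B[0][2] = -3 + 4 = 1, A[2][1] + B[1][2] = 10 + 3 = 13, A[2][2] + B[2][2] = 1 + -2 = -1) = -1 (attained at k = 2)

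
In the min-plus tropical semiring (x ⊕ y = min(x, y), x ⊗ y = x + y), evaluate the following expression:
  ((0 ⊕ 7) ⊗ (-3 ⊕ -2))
((0 ⊕ 7) ⊗ (-3 ⊕ -2)) = -3

Expand innermost to outermost. Recall ⊕ takes the minimum of its arguments and ⊗ takes their sum. Working out the expression ((0 ⊕ 7) ⊗ (-3 ⊕ -2)) gives -3.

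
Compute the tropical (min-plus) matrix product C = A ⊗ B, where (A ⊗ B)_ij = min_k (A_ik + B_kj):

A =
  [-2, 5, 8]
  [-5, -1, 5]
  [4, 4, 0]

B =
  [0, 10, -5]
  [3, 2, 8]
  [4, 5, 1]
A ⊗ B =
  [-2, 7, -7]
  [-5, 1, -10]
  [4, 5, -1]

Apply the min-plus product entry-by-entry:
  C[0][0] = min over k of (A[0][0] + B[0][0] = -2 + 0 = -2, A[0][1] + B[1][0] = 5 + 3 = 8, A[0][2] + B[2][0] = 8 + 4 = 12) = -2 (attained at k = 0)
  C[0][1] = min over k of (A[0][0] + B[0][1] = -2 + 10 = 8, A[0][1] + B[1][1] = 5 + 2 = 7, A[0][2] + B[2][1] = 8 + 5 = 13) = 7 (attained at k = 1)
  C[0][2] = min over k of (A[0][0] + B[0][2] = -2 + -5 = -7, A[0][1] + B[1][2] = 5 + 8 = 13, A[0][2] + B[2][2] = 8 + 1 = 9) = -7 (attained at k = 0)
  C[1][0] = min over k of (A[1][0] + B[0][0] = -5 + 0 = -5, A[1][1] + B[1][0] = -1 + 3 = 2, A[1][2] + B[2][0] = 5 + 4 = 9) = -5 (attained at k = 0)
  C[1][1] = min over k of (A[1][0] + B[0][1] = -5 + 10 = 5, A[1][1] + B[1][1] = -1 + 2 = 1, A[1][2] + B[2][1] = 5 + 5 = 10) = 1 (attained at k = 1)
  C[1][2] = min over k of (A[1][0] + B[0][2] = -5 + -5 = -10, A[1][1] + B[1][2] = -1 + 8 = 7, A[1][2] + B[2][2] = 5 + 1 = 6) = -10 (attained at k = 0)
  C[2][0] = min over k of (A[2][0] + B[0][0] = 4 + 0 = 4, A[2][1] + B[1][0] = 4 + 3 = 7, A[2][2] + B[2][0] = 0 + 4 = 4) = 4 (attained at k = 0)
  C[2][1] = min over k of (A[2][0] + B[0][1] = 4 + 10 = 14, A[2][1] + B[1][1] = 4 + 2 = 6, A[2][2] + B[2][1] = 0 + 5 = 5) = 5 (attained at k = 2)
  C[2][2] = min over k of (A[2][0] + B[0][2] = 4 + -5 = -1, A[2][1] + B[1][2] = 4 + 8 = 12, A[2][2] + B[2][2] = 0 + 1 = 1) = -1 (attained at k = 0)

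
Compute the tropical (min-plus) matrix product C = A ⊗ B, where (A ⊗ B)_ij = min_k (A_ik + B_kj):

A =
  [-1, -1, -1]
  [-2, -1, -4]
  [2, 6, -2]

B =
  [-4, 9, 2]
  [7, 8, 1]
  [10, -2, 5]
A ⊗ B =
  [-5, -3, 0]
  [-6, -6, 0]
  [-2, -4, 3]

Apply the min-plus product entry-by-entry:
  C[0][0] = min over k of (A[0][0] + B[0][0] = -1 + -4 = -5, A[0][1] + B[1][0] = -1 + 7 = 6, A[0][2] + B[2][0] = -1 + 10 = 9) = -5 (attained at k = 0)
  C[0][1] = min over k of (A[0][0] + B[0][1] = -1 + 9 = 8, A[0][1] + B[1][1] = -1 + 8 = 7, A[0][2] + B[2][1] = -1 + -2 = -3) = -3 (attained at k = 2)
  C[0][2] = min over k of (A[0][0] + B[0][2] = -1 + 2 = 1, A[0][1] + B[1][2] = -1 + 1 = 0, A[0][2] + B[2][2] = -1 + 5 = 4) = 0 (attained at k = 1)
  C[1][0] = min over k of (A[1][0] + B[0][0] = -2 + -4 = -6, A[1][1] + B[1][0] = -1 + 7 = 6, A[1][2] + B[2][0] = -4 + 10 = 6) = -6 (attained at k = 0)
  C[1][1] = min over k of (A[1][0] + B[0][1] = -2 + 9 = 7, A[1][1] + B[1][1] = -1 + 8 = 7, A[1][2] + B[2][1] = -4 + -2 = -6) = -6 (attained at k = 2)
  C[1][2] = min over k of (A[1][0] + B[0][2] = -2 + 2 = 0, A[1][1] + B[1][2] = -1 + 1 = 0, A[1][2] + B[2][2] = -4 + 5 = 1) = 0 (attained at k = 0)
  C[2][0] = min over k of (A[2][0] + B[0][0] = 2 + -4 = -2, A[2][1] + B[1][0] = 6 + 7 = 13, A[2][2] + B[2][0] = -2 + 10 = 8) = -2 (attained at k = 0)
  C[2][1] = min over k of (A[2][0] + B[0][1] = 2 + 9 = 11, A[2][1] + B[1][1] = 6 + 8 = 14, A[2][2] + B[2][1] = -2 + -2 = -4) = -4 (attained at k = 2)
  C[2][2] = min over k of (A[2][0] + B[0][2] = 2 + 2 = 4, A[2][1] + B[1][2] = 6 + 1 = 7, A[2][2] + B[2][2] = -2 + 5 = 3) = 3 (attained at k = 2)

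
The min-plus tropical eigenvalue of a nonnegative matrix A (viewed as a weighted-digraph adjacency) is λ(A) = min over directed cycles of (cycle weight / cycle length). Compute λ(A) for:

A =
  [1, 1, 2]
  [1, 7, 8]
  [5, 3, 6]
λ(A) = 1

Enumerate directed cycles and compute their means (weight / length). Sample:
  cycle 0 → 0: weight = 1, length = 1, mean = 1/1 ≈ 1.000
  cycle 1 → 1: weight = 7, length = 1, mean = 7/1 ≈ 7.000
  cycle 2 → 2: weight = 6, length = 1, mean = 6/1 ≈ 6.000
  cycle 0 → 1 → 0: weight = 2, length = 2, mean = 2/2 ≈ 1.000
  cycle 0 → 2 → 0: weight = 7, length = 2, mean = 7/2 ≈ 3.500
  cycle 1 → 0 → 1: weight = 2, length = 2, mean = 2/2 ≈ 1.000
Minimum mean = 1.000, attained e.g. along the cycle 0 → 0 with weight 1 and length 1. So λ(A) = 1/1 = 1.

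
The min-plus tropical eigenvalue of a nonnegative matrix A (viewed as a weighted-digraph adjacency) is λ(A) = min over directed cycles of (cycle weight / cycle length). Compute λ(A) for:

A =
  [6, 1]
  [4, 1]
λ(A) = 1

Enumerate directed cycles and compute their means (weight / length). Sample:
  cycle 0 → 0: weight = 6, length = 1, mean = 6/1 ≈ 6.000
  cycle 1 → 1: weight = 1, length = 1, mean = 1/1 ≈ 1.000
  cycle 0 → 1 → 0: weight = 5, length = 2, mean = 5/2 ≈ 2.500
  cycle 1 → 0 → 1: weight = 5, length = 2, mean = 5/2 ≈ 2.500
Minimum mean = 1.000, attained e.g. along the cycle 1 → 1 with weight 1 and length 1. So λ(A) = 1/1 = 1.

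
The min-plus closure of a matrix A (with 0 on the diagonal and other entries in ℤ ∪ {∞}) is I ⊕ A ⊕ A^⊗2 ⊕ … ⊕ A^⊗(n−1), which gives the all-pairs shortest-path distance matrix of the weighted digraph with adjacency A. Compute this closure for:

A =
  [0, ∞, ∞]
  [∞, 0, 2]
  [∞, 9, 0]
Closure =
  [0, ∞, ∞]
  [∞, 0, 2]
  [∞, 9, 0]

This is the Floyd-Warshall all-pairs shortest-path computation. For each intermediate vertex k = 0, 1, …, 2, update dist[i][j] ← min(dist[i][j], dist[i][k] + dist[k][j]). The final matrix gives, for each (i, j), the minimum total weight of any directed path from i to j (possibly empty when i = j).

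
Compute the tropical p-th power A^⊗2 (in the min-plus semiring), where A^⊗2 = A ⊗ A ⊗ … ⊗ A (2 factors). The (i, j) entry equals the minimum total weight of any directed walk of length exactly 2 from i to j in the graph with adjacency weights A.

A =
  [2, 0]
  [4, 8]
A^⊗2 =
  [4, 2]
  [6, 4]

Each entry (A^⊗2)_ij equals the minimum over all length-2 walks i = v_0 → v_1 → … → v_2 = j of Σ_t A[v_t][v_{t+1}]. For example, for (i, j) = (0, 1) we minimise over 2 possible intermediate vertex sequences; the minimum is 2, attained along the walk 0 → 0 → 1.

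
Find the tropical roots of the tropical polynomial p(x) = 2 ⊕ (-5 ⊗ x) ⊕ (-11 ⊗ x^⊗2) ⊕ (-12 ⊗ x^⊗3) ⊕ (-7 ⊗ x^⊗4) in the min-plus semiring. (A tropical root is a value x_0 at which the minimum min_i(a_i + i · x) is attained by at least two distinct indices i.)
Roots: {-5, 1, 6, 7}

Each tropical root is a break point of the lower envelope of the lines y = a_i + i · x (there are 5 lines, with slopes 0, 1, ..., 4). Only the lines that attain the minimum somewhere contribute to roots; other lines are dominated. Here the surviving (envelope) indices are i = 4, i = 3, i = 2, i = 1, i = 0.
Intersections between consecutive envelope lines give the roots: for adjacent envelope indices i < j the intersection is x = (a_i − a_j) / (j − i). Reading off the sorted break points: {-5, 1, 6, 7}.
Verification: at each break x_0, at least two indices attain the minimum of min_i(a_i + i · x_0).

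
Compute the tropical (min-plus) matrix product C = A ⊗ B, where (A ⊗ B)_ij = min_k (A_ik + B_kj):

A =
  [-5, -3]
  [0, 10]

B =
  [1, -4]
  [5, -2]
A ⊗ B =
  [-4, -9]
  [1, -4]

Apply the min-plus product entry-by-entry:
  C[0][0] = min over k of (A[0][0] + B[0][0] = -5 + 1 = -4, A[0][1] + B[1][0] = -3 + 5 = 2) = -4 (attained at k = 0)
  C[0][1] = min over k of (A[0][0] + B[0][1] = -5 + -4 = -9, A[0][1] + B[1][1] = -3 + -2 = -5) = -9 (attained at k = 0)
  C[1][0] = min over k of (A[1][0] + B[0][0] = 0 + 1 = 1, A[1][1] + B[1][0] = 10 + 5 = 15) = 1 (attained at k = 0)
  C[1][1] = min over k of (A[1][0] + B[0][1] = 0 + -4 = -4, A[1][1] + B[1][1] = 10 + -2 = 8) = -4 (attained at k = 0)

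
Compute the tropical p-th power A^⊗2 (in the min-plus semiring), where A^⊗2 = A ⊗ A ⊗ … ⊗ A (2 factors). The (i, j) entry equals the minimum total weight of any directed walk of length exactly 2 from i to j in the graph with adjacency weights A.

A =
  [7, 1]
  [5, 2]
A^⊗2 =
  [6, 3]
  [7, 4]

Each entry (A^⊗2)_ij equals the minimum over all length-2 walks i = v_0 → v_1 → … → v_2 = j of Σ_t A[v_t][v_{t+1}]. For example, for (i, j) = (0, 1) we minimise over 2 possible intermediate vertex sequences; the minimum is 3, attained along the walk 0 → 1 → 1.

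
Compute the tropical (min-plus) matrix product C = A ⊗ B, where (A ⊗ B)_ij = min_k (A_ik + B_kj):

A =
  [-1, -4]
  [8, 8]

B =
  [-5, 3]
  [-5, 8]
A ⊗ B =
  [-9, 2]
  [3, 11]

Apply the min-plus product entry-by-entry:
  C[0][0] = min over k of (A[0][0] + B[0][0] = -1 + -5 = -6, A[0][1] + B[1][0] = -4 + -5 = -9) = -9 (attained at k = 1)
  C[0][1] = min over k of (A[0][0] + B[0][1] = -1 + 3 = 2, A[0][1] + B[1][1] = -4 + 8 = 4) = 2 (attained at k = 0)
  C[1][0] = min over k of (A[1][0] + B[0][0] = 8 + -5 = 3, A[1][1] + B[1][0] = 8 + -5 = 3) = 3 (attained at k = 0)
  C[1][1] = min over k of (A[1][0] + B[0][1] = 8 + 3 = 11, A[1][1] + B[1][1] = 8 + 8 = 16) = 11 (attained at k = 0)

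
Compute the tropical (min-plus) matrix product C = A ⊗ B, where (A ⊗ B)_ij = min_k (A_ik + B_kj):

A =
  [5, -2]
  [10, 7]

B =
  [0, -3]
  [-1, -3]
A ⊗ B =
  [-3, -5]
  [6, 4]

Apply the min-plus product entry-by-entry:
  C[0][0] = min over k of (A[0][0] + B[0][0] = 5 + 0 = 5, A[0][1] + B[1][0] = -2 + -1 = -3) = -3 (attained at k = 1)
  C[0][1] = min over k of (A[0][0] + B[0][1] = 5 + -3 = 2, A[0][1] + B[1][1] = -2 + -3 = -5) = -5 (attained at k = 1)
  C[1][0] = min over k of (A[1][0] + B[0][0] = 10 + 0 = 10, A[1][1] + B[1][0] = 7 + -1 = 6) = 6 (attained at k = 1)
  C[1][1] = min over k of (A[1][0] + B[0][1] = 10 + -3 = 7, A[1][1] + B[1][1] = 7 + -3 = 4) = 4 (attained at k = 1)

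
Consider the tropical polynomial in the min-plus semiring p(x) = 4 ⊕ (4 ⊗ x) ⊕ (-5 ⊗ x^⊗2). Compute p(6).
p(6) = 4

A tropical monomial a ⊗ x^⊗i evaluates to a + i · x. Evaluating each term at x = 6:
  Term 0 contributes 4 + 0 · 6 = 4
  Term 1 contributes 4 + 1 · 6 = 10
  Term 2 contributes -5 + 2 · 6 = 7
p(6) = ⊕ of these = min[4, 10, 7] = 4.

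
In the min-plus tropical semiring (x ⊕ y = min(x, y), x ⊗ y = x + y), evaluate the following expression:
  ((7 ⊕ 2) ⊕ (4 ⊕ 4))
((7 ⊕ 2) ⊕ (4 ⊕ 4)) = 2

Expand innermost to outermost. Recall ⊕ takes the minimum of its arguments and ⊗ takes their sum. Working out the expression ((7 ⊕ 2) ⊕ (4 ⊕ 4)) gives 2.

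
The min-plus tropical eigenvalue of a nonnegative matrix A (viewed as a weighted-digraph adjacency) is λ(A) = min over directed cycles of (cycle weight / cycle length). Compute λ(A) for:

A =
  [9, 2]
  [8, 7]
λ(A) = 5

Enumerate directed cycles and compute their means (weight / length). Sample:
  cycle 0 → 0: weight = 9, length = 1, mean = 9/1 ≈ 9.000
  cycle 1 → 1: weight = 7, length = 1, mean = 7/1 ≈ 7.000
  cycle 0 → 1 → 0: weight = 10, length = 2, mean = 10/2 ≈ 5.000
  cycle 1 → 0 → 1: weight = 10, length = 2, mean = 10/2 ≈ 5.000
Minimum mean = 5.000, attained e.g. along the cycle 0 → 1 → 0 with weight 10 and length 2. So λ(A) = 10/2 = 5.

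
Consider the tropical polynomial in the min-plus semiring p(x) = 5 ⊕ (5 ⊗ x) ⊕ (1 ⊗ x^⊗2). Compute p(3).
p(3) = 5

A tropical monomial a ⊗ x^⊗i evaluates to a + i · x. Evaluating each term at x = 3:
  Term 0 contributes 5 + 0 · 3 = 5
  Term 1 contributes 5 + 1 · 3 = 8
  Term 2 contributes 1 + 2 · 3 = 7
p(3) = ⊕ of these = min[5, 8, 7] = 5.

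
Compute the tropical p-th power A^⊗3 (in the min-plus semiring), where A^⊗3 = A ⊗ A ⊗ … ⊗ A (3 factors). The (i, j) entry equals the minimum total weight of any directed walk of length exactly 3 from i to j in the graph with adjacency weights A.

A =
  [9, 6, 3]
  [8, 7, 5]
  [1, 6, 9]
A^⊗3 =
  [12, 10, 7]
  [12, 12, 9]
  [5, 10, 12]

Each entry (A^⊗3)_ij equals the minimum over all length-3 walks i = v_0 → v_1 → … → v_3 = j of Σ_t A[v_t][v_{t+1}]. For example, for (i, j) = (0, 2) we minimise over 9 possible intermediate vertex sequences; the minimum is 7, attained along the walk 0 → 2 → 0 → 2.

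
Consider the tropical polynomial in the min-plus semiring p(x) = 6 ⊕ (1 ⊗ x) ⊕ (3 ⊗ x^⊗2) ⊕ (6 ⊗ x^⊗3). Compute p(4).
p(4) = 5

A tropical monomial a ⊗ x^⊗i evaluates to a + i · x. Evaluating each term at x = 4:
  Term 0 contributes 6 + 0 · 4 = 6
  Term 1 contributes 1 + 1 · 4 = 5
  Term 2 contributes 3 + 2 · 4 = 11
  Term 3 contributes 6 + 3 · 4 = 18
p(4) = ⊕ of these = min[6, 5, 11, 18] = 5.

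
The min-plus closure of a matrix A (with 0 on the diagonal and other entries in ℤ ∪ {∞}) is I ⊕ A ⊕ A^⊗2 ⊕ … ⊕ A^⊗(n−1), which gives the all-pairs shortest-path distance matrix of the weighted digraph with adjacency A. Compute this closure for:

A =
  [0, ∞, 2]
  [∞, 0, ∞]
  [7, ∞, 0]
Closure =
  [0, ∞, 2]
  [∞, 0, ∞]
  [7, ∞, 0]

This is the Floyd-Warshall all-pairs shortest-path computation. For each intermediate vertex k = 0, 1, …, 2, update dist[i][j] ← min(dist[i][j], dist[i][k] + dist[k][j]). The final matrix gives, for each (i, j), the minimum total weight of any directed path from i to j (possibly empty when i = j).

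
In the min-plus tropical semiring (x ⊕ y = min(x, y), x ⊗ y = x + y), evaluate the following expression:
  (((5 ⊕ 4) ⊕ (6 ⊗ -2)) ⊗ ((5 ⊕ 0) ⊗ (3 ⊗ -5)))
(((5 ⊕ 4) ⊕ (6 ⊗ -2)) ⊗ ((5 ⊕ 0) ⊗ (3 ⊗ -5))) = 2

Expand innermost to outermost. Recall ⊕ takes the minimum of its arguments and ⊗ takes their sum. Working out the expression (((5 ⊕ 4) ⊕ (6 ⊗ -2)) ⊗ ((5 ⊕ 0) ⊗ (3 ⊗ -5))) gives 2.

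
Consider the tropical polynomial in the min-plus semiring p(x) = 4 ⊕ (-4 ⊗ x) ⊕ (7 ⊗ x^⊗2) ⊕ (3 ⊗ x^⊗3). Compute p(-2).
p(-2) = -6

A tropical monomial a ⊗ x^⊗i evaluates to a + i · x. Evaluating each term at x = -2:
  Term 0 contributes 4 + 0 · -2 = 4
  Term 1 contributes -4 + 1 · -2 = -6
  Term 2 contributes 7 + 2 · -2 = 3
  Term 3 contributes 3 + 3 · -2 = -3
p(-2) = ⊕ of these = min[4, -6, 3, -3] = -6.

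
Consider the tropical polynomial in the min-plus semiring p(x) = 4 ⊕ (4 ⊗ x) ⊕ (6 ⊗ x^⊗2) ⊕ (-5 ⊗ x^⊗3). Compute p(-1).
p(-1) = -8

A tropical monomial a ⊗ x^⊗i evaluates to a + i · x. Evaluating each term at x = -1:
  Term 0 contributes 4 + 0 · -1 = 4
  Term 1 contributes 4 + 1 · -1 = 3
  Term 2 contributes 6 + 2 · -1 = 4
  Term 3 contributes -5 + 3 · -1 = -8
p(-1) = ⊕ of these = min[4, 3, 4, -8] = -8.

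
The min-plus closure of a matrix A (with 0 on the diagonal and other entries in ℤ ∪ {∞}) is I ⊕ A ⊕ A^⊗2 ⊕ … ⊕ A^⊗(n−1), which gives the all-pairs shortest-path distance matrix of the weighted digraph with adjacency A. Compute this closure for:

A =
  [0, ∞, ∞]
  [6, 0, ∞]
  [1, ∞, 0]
Closure =
  [0, ∞, ∞]
  [6, 0, ∞]
  [1, ∞, 0]

This is the Floyd-Warshall all-pairs shortest-path computation. For each intermediate vertex k = 0, 1, …, 2, update dist[i][j] ← min(dist[i][j], dist[i][k] + dist[k][j]). The final matrix gives, for each (i, j), the minimum total weight of any directed path from i to j (possibly empty when i = j).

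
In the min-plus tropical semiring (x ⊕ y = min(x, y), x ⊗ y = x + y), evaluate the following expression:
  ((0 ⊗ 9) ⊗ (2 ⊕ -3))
((0 ⊗ 9) ⊗ (2 ⊕ -3)) = 6

Expand innermost to outermost. Recall ⊕ takes the minimum of its arguments and ⊗ takes their sum. Working out the expression ((0 ⊗ 9) ⊗ (2 ⊕ -3)) gives 6.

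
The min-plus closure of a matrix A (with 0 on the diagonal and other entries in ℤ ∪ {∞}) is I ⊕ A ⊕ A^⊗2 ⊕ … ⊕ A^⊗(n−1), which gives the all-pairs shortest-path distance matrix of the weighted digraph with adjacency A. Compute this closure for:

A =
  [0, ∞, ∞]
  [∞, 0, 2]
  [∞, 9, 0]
Closure =
  [0, ∞, ∞]
  [∞, 0, 2]
  [∞, 9, 0]

This is the Floyd-Warshall all-pairs shortest-path computation. For each intermediate vertex k = 0, 1, …, 2, update dist[i][j] ← min(dist[i][j], dist[i][k] + dist[k][j]). The final matrix gives, for each (i, j), the minimum total weight of any directed path from i to j (possibly empty when i = j).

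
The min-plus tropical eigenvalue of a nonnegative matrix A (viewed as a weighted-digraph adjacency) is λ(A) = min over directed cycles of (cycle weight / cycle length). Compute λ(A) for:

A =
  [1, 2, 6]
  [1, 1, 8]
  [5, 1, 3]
λ(A) = 1

Enumerate directed cycles and compute their means (weight / length). Sample:
  cycle 0 → 0: weight = 1, length = 1, mean = 1/1 ≈ 1.000
  cycle 1 → 1: weight = 1, length = 1, mean = 1/1 ≈ 1.000
  cycle 2 → 2: weight = 3, length = 1, mean = 3/1 ≈ 3.000
  cycle 0 → 1 → 0: weight = 3, length = 2, mean = 3/2 ≈ 1.500
  cycle 0 → 2 → 0: weight = 11, length = 2, mean = 11/2 ≈ 5.500
  cycle 1 → 0 → 1: weight = 3, length = 2, mean = 3/2 ≈ 1.500
Minimum mean = 1.000, attained e.g. along the cycle 0 → 0 with weight 1 and length 1. So λ(A) = 1/1 = 1.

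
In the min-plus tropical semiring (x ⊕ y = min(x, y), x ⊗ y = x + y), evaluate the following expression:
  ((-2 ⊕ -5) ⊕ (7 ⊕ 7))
((-2 ⊕ -5) ⊕ (7 ⊕ 7)) = -5

Expand innermost to outermost. Recall ⊕ takes the minimum of its arguments and ⊗ takes their sum. Working out the expression ((-2 ⊕ -5) ⊕ (7 ⊕ 7)) gives -5.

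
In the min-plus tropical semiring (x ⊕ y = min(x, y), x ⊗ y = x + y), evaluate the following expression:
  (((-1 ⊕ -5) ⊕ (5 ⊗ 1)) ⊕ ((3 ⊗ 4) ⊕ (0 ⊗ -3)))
(((-1 ⊕ -5) ⊕ (5 ⊗ 1)) ⊕ ((3 ⊗ 4) ⊕ (0 ⊗ -3))) = -5

Expand innermost to outermost. Recall ⊕ takes the minimum of its arguments and ⊗ takes their sum. Working out the expression (((-1 ⊕ -5) ⊕ (5 ⊗ 1)) ⊕ ((3 ⊗ 4) ⊕ (0 ⊗ -3))) gives -5.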